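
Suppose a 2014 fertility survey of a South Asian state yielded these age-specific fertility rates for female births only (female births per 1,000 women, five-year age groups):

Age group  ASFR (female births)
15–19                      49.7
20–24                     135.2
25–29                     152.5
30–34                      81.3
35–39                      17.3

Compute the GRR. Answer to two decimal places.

Sum of female ASFRs = 49.7 + 135.2 + 152.5 + 81.3 + 17.3 = 436.0
GRR = 5 × 436.0 / 1000 = 2.18

2.18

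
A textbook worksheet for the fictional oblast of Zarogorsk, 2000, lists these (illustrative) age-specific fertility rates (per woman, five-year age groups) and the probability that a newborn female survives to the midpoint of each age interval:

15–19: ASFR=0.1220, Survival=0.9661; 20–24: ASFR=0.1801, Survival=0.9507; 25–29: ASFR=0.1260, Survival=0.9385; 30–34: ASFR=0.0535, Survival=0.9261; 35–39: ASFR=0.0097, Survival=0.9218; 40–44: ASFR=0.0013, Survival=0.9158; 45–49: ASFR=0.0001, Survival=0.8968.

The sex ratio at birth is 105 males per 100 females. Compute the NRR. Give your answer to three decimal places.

Proportion female at birth = 100 / (100 + 105) = 0.48780.
Each age group contributes 5 × ASFR × survival:
  15–19: 5 × 0.1220 × 0.9661 = 0.58932
  20–24: 5 × 0.1801 × 0.9507 = 0.85611
  25–29: 5 × 0.1260 × 0.9385 = 0.59126
  30–34: 5 × 0.0535 × 0.9261 = 0.24773
  35–39: 5 × 0.0097 × 0.9218 = 0.04471
  40–44: 5 × 0.0013 × 0.9158 = 0.00595
  45–49: 5 × 0.0001 × 0.8968 = 0.00045
Sum = 2.33553
NRR = 0.48780 × 2.33553 = 1.13927

1.139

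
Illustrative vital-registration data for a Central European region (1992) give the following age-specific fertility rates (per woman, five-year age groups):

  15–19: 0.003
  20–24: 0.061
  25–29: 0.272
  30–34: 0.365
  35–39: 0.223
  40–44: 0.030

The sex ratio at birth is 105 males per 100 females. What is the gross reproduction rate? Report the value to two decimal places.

Proportion female at birth = 100 / (100 + 105) = 0.48780.
Sum of ASFRs = 0.003 + 0.061 + 0.272 + 0.365 + 0.223 + 0.030 = 0.954
TFR = 5 × 0.954 = 4.77
GRR = 0.48780 × 4.77 = 2.32681

2.33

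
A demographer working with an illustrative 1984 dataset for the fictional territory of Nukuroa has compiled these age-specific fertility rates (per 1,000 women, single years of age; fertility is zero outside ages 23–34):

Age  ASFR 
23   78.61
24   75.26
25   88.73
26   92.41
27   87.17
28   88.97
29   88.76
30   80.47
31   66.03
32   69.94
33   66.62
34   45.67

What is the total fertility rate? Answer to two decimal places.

Sum of ASFRs = 78.61 + 75.26 + 88.73 + 92.41 + 87.17 + 88.97 + 88.76 + 80.47 + 66.03 + 69.94 + 66.62 + 45.67 = 928.64
TFR = 928.64 / 1000 = 0.92864

0.93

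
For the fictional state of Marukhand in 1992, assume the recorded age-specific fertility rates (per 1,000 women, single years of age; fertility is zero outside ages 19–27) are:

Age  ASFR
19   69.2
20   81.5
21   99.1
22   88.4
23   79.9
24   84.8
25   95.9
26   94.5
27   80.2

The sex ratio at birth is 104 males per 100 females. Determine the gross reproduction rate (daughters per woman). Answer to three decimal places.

Proportion female at birth = 100 / (100 + 104) = 0.49020.
Sum of ASFRs = 69.2 + 81.5 + 99.1 + 88.4 + 79.9 + 84.8 + 95.9 + 94.5 + 80.2 = 773.5
TFR = 773.5 / 1000 = 0.7735
GRR = 0.49020 × 0.7735 = 0.37917

0.379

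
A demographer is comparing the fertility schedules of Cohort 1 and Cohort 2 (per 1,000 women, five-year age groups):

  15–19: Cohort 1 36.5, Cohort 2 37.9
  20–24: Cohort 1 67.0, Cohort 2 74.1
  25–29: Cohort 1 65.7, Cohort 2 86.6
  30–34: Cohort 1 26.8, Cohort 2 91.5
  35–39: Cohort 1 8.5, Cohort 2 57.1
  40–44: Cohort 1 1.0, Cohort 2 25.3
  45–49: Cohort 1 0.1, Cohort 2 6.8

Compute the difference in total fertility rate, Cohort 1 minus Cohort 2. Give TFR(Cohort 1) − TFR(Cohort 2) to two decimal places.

Cohort 1:
  Sum of ASFRs = 36.5 + 67.0 + 65.7 + 26.8 + 8.5 + 1.0 + 0.1 = 205.6
  TFR = 5 × 205.6 / 1000 = 1.028
Cohort 2:
  Sum of ASFRs = 37.9 + 74.1 + 86.6 + 91.5 + 57.1 + 25.3 + 6.8 = 379.3
  TFR = 5 × 379.3 / 1000 = 1.8965
Difference = 1.028 − 1.8965 = -0.8685

-0.87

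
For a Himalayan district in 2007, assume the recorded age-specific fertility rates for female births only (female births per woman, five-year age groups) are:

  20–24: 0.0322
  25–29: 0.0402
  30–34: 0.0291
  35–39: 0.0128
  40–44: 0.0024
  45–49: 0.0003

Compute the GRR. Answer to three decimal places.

Sum of female ASFRs = 0.0322 + 0.0402 + 0.0291 + 0.0128 + 0.0024 + 0.0003 = 0.1170
GRR = 5 × 0.1170 = 0.585

0.585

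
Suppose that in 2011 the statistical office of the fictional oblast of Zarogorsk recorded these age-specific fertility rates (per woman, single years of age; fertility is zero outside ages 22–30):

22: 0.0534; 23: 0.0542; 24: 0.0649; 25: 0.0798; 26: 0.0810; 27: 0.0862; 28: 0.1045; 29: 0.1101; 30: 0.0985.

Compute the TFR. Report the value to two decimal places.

Sum of ASFRs = 0.0534 + 0.0542 + 0.0649 + 0.0798 + 0.0810 + 0.0862 + 0.1045 + 0.1101 + 0.0985 = 0.7326
TFR = 0.7326

0.73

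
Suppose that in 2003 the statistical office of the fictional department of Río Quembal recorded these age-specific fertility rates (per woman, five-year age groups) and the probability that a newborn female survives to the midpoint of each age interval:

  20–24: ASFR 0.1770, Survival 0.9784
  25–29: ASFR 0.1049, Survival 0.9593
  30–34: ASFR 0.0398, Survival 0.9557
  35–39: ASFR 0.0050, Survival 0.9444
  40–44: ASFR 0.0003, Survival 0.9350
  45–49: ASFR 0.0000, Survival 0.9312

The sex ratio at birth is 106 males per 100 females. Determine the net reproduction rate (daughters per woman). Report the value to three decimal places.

0.769

Proportion female at birth = 100 / (100 + 106) = 0.48544.
Each age group contributes 5 × ASFR × survival:
  20–24: 5 × 0.1770 × 0.9784 = 0.86588
  25–29: 5 × 0.1049 × 0.9593 = 0.50315
  30–34: 5 × 0.0398 × 0.9557 = 0.19018
  35–39: 5 × 0.0050 × 0.9444 = 0.02361
  40–44: 5 × 0.0003 × 0.9350 = 0.00140
  45–49: 5 × 0.0000 × 0.9312 = 0.00000
Sum = 1.58422
NRR = 0.48544 × 1.58422 = 0.76904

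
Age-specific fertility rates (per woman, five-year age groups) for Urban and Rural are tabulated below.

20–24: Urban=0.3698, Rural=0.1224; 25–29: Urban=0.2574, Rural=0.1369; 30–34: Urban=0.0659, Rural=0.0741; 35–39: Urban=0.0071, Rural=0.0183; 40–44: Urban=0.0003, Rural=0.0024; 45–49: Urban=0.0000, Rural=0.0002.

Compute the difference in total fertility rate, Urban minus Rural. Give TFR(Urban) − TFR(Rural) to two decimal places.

Urban:
  Sum of ASFRs = 0.3698 + 0.2574 + 0.0659 + 0.0071 + 0.0003 + 0.0000 = 0.7005
  TFR = 5 × 0.7005 = 3.5025
Rural:
  Sum of ASFRs = 0.1224 + 0.1369 + 0.0741 + 0.0183 + 0.0024 + 0.0002 = 0.3543
  TFR = 5 × 0.3543 = 1.7715
Difference = 3.5025 − 1.7715 = 1.731

1.73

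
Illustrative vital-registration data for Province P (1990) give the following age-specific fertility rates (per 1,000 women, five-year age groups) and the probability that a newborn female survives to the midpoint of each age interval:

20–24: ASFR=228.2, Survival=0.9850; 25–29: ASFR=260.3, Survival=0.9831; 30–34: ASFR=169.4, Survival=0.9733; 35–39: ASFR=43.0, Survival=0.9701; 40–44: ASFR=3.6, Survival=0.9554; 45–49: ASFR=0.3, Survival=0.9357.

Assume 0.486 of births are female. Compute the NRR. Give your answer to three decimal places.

1.679

Proportion female at birth = 0.486.
Weighting each age-specific rate by interval width and survival:
  20–24: 5 × 228.2/1000 × 0.9850 = 1.12389
  25–29: 5 × 260.3/1000 × 0.9831 = 1.27950
  30–34: 5 × 169.4/1000 × 0.9733 = 0.82439
  35–39: 5 × 43.0/1000 × 0.9701 = 0.20857
  40–44: 5 × 3.6/1000 × 0.9554 = 0.01720
  45–49: 5 × 0.3/1000 × 0.9357 = 0.00140
Sum = 3.45495
NRR = 0.486 × 3.45495 = 1.67911
With NRR above 1 the population is above replacement fertility.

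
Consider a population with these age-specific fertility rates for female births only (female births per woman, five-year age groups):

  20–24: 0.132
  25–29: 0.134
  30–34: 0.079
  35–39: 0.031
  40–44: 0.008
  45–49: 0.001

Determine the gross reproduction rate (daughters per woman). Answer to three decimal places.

Sum of female ASFRs = 0.132 + 0.134 + 0.079 + 0.031 + 0.008 + 0.001 = 0.385
GRR = 5 × 0.385 = 1.925

1.925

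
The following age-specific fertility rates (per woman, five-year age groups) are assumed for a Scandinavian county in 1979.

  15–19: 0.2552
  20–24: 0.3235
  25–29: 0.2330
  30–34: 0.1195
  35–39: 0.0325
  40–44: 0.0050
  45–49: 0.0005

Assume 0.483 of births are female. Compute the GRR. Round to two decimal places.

Proportion female at birth = 0.483.
Sum of ASFRs = 0.2552 + 0.3235 + 0.2330 + 0.1195 + 0.0325 + 0.0050 + 0.0005 = 0.9692
TFR = 5 × 0.9692 = 4.846
GRR = 0.483 × 4.846 = 2.34062

2.34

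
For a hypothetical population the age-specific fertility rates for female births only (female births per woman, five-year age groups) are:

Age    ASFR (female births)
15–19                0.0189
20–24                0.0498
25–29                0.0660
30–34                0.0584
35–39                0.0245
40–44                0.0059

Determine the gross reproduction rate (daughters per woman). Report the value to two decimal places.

1.12

Sum of female ASFRs = 0.0189 + 0.0498 + 0.0660 + 0.0584 + 0.0245 + 0.0059 = 0.2235
GRR = 5 × 0.2235 = 1.1175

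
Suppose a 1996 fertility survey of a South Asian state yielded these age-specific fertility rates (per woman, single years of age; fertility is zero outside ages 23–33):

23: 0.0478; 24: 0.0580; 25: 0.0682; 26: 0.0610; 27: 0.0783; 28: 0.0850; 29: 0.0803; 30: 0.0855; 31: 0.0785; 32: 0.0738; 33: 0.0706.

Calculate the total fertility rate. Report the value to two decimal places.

0.79

Sum of ASFRs = 0.0478 + 0.0580 + 0.0682 + 0.0610 + 0.0783 + 0.0850 + 0.0803 + 0.0855 + 0.0785 + 0.0738 + 0.0706 = 0.7870
TFR = 0.787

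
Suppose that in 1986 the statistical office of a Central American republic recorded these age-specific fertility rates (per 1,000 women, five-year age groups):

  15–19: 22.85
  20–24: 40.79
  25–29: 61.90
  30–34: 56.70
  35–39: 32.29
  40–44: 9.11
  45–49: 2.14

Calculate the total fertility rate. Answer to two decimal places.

Sum of ASFRs = 22.85 + 40.79 + 61.90 + 56.70 + 32.29 + 9.11 + 2.14 = 225.78
TFR = 5 × 225.78 / 1000 = 1.1289

1.13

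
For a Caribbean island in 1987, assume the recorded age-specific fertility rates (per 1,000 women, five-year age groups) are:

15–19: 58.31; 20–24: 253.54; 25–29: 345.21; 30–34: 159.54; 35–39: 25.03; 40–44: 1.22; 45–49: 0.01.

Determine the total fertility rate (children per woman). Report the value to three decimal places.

4.214

Sum of ASFRs = 58.31 + 253.54 + 345.21 + 159.54 + 25.03 + 1.22 + 0.01 = 842.86
TFR = 5 × 842.86 / 1000 = 4.2143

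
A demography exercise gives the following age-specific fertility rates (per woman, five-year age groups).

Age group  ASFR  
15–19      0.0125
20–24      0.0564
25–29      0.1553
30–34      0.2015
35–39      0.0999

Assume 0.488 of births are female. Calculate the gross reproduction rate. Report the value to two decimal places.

Proportion female at birth = 0.488.
Sum of ASFRs = 0.0125 + 0.0564 + 0.1553 + 0.2015 + 0.0999 = 0.5256
TFR = 5 × 0.5256 = 2.628
GRR = 0.488 × 2.628 = 1.28246

1.28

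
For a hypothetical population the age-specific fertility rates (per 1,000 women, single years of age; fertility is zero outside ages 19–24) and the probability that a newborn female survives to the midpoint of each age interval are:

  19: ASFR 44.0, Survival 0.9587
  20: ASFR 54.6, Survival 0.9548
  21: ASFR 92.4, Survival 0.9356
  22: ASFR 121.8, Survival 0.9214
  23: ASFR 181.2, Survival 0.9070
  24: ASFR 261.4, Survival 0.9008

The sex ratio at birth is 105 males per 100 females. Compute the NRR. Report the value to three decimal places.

0.338

Proportion female at birth = 100 / (100 + 105) = 0.48780.
Each age group contributes 1 × ASFR × survival:
  19: 1 × 44.0/1000 × 0.9587 = 0.04218
  20: 1 × 54.6/1000 × 0.9548 = 0.05213
  21: 1 × 92.4/1000 × 0.9356 = 0.08645
  22: 1 × 121.8/1000 × 0.9214 = 0.11223
  23: 1 × 181.2/1000 × 0.9070 = 0.16435
  24: 1 × 261.4/1000 × 0.9008 = 0.23547
Sum = 0.69281
NRR = 0.48780 × 0.69281 = 0.33795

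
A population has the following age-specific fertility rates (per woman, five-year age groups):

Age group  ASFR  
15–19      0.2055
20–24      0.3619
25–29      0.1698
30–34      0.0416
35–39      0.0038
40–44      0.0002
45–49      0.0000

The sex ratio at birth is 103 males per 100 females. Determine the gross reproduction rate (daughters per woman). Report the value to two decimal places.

Proportion female at birth = 100 / (100 + 103) = 0.49261.
Sum of ASFRs = 0.2055 + 0.3619 + 0.1698 + 0.0416 + 0.0038 + 0.0002 + 0.0000 = 0.7828
TFR = 5 × 0.7828 = 3.914
GRR = 0.49261 × 3.914 = 1.92808

1.93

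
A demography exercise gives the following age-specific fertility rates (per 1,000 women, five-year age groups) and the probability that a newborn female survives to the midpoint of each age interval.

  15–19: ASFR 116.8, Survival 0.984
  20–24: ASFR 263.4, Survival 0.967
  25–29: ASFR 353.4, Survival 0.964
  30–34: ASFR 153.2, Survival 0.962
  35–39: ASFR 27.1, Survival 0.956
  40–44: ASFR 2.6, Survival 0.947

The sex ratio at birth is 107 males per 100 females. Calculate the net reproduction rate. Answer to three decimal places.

2.140

Proportion female at birth = 100 / (100 + 107) = 0.48309.
Survival-weighted fertility by age (5·fₓ·Sₓ):
  15–19: 5 × 116.8/1000 × 0.984 = 0.57466
  20–24: 5 × 263.4/1000 × 0.967 = 1.27354
  25–29: 5 × 353.4/1000 × 0.964 = 1.70339
  30–34: 5 × 153.2/1000 × 0.962 = 0.73689
  35–39: 5 × 27.1/1000 × 0.956 = 0.12954
  40–44: 5 × 2.6/1000 × 0.947 = 0.01231
Sum = 4.43033
NRR = 0.48309 × 4.43033 = 2.14025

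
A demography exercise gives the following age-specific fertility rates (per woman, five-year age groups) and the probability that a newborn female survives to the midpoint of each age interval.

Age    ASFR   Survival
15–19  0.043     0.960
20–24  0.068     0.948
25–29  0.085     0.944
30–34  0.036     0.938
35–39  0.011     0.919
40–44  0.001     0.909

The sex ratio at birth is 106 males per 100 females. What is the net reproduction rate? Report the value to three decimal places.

Proportion female at birth = 100 / (100 + 106) = 0.48544.
Each age group contributes 5 × ASFR × survival:
  15–19: 5 × 0.043 × 0.960 = 0.20640
  20–24: 5 × 0.068 × 0.948 = 0.32232
  25–29: 5 × 0.085 × 0.944 = 0.40120
  30–34: 5 × 0.036 × 0.938 = 0.16884
  35–39: 5 × 0.011 × 0.919 = 0.05055
  40–44: 5 × 0.001 × 0.909 = 0.00455
Sum = 1.15386
NRR = 0.48544 × 1.15386 = 0.56013

0.560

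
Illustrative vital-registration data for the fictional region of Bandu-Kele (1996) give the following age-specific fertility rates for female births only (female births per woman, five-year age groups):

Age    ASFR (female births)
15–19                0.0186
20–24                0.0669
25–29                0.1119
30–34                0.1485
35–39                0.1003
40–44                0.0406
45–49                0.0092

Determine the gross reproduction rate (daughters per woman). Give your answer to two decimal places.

Sum of female ASFRs = 0.0186 + 0.0669 + 0.1119 + 0.1485 + 0.1003 + 0.0406 + 0.0092 = 0.4960
GRR = 5 × 0.4960 = 2.48

2.48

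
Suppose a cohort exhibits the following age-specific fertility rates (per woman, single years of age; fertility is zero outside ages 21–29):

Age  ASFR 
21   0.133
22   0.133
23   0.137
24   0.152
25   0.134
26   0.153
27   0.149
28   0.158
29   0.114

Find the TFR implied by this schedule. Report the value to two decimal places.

Sum of ASFRs = 0.133 + 0.133 + 0.137 + 0.152 + 0.134 + 0.153 + 0.149 + 0.158 + 0.114 = 1.263
TFR = 1.263

1.26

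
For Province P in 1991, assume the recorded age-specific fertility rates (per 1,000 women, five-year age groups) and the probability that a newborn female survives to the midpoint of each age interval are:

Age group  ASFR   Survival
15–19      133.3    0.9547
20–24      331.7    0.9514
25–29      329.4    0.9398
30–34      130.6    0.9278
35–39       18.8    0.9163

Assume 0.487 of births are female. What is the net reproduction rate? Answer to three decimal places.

2.169

Proportion female at birth = 0.487.
Weighting each age-specific rate by interval width and survival:
  15–19: 5 × 133.3/1000 × 0.9547 = 0.63631
  20–24: 5 × 331.7/1000 × 0.9514 = 1.57790
  25–29: 5 × 329.4/1000 × 0.9398 = 1.54785
  30–34: 5 × 130.6/1000 × 0.9278 = 0.60585
  35–39: 5 × 18.8/1000 × 0.9163 = 0.08613
Sum = 4.45404
NRR = 0.487 × 4.45404 = 2.16912
An NRR exceeding 1 indicates intrinsic growth under these rates.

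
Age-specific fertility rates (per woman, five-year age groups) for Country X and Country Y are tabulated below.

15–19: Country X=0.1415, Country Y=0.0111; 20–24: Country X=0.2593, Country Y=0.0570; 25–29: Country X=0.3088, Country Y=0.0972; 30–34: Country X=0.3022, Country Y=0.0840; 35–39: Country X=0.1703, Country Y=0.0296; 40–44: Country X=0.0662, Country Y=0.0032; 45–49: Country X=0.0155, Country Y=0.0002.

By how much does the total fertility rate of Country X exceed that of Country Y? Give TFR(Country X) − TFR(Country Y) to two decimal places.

Country X:
  Sum of ASFRs = 0.1415 + 0.2593 + 0.3088 + 0.3022 + 0.1703 + 0.0662 + 0.0155 = 1.2638
  TFR = 5 × 1.2638 = 6.319
Country Y:
  Sum of ASFRs = 0.0111 + 0.0570 + 0.0972 + 0.0840 + 0.0296 + 0.0032 + 0.0002 = 0.2823
  TFR = 5 × 0.2823 = 1.4115
Difference = 6.319 − 1.4115 = 4.9075

4.91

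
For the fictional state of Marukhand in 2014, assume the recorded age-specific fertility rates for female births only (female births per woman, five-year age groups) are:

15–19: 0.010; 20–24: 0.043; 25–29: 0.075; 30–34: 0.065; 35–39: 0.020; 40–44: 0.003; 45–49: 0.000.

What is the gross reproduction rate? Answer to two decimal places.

Sum of female ASFRs = 0.010 + 0.043 + 0.075 + 0.065 + 0.020 + 0.003 + 0.000 = 0.216
GRR = 5 × 0.216 = 1.08

1.08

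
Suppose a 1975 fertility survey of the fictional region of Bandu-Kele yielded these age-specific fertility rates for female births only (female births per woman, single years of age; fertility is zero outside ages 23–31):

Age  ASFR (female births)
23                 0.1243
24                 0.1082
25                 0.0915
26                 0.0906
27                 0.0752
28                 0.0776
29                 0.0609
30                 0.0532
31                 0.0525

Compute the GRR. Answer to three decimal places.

Sum of female ASFRs = 0.1243 + 0.1082 + 0.0915 + 0.0906 + 0.0752 + 0.0776 + 0.0609 + 0.0532 + 0.0525 = 0.7340
GRR = 0.734

0.734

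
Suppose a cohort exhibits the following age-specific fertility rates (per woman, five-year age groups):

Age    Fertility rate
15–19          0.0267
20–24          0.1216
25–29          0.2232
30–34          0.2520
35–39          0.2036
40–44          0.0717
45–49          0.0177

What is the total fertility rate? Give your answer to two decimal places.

Sum of ASFRs = 0.0267 + 0.1216 + 0.2232 + 0.2520 + 0.2036 + 0.0717 + 0.0177 = 0.9165
TFR = 5 × 0.9165 = 4.5825

4.58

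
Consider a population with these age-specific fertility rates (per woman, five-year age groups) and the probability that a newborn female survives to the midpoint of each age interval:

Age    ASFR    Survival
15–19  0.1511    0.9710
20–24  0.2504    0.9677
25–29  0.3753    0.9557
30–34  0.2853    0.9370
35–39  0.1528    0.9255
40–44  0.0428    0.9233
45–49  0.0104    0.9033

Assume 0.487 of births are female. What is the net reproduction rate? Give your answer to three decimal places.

2.935

Proportion female at birth = 0.487.
Survival-weighted fertility by age (5·fₓ·Sₓ):
  15–19: 5 × 0.1511 × 0.9710 = 0.73359
  20–24: 5 × 0.2504 × 0.9677 = 1.21156
  25–29: 5 × 0.3753 × 0.9557 = 1.79337
  30–34: 5 × 0.2853 × 0.9370 = 1.33663
  35–39: 5 × 0.1528 × 0.9255 = 0.70708
  40–44: 5 × 0.0428 × 0.9233 = 0.19759
  45–49: 5 × 0.0104 × 0.9033 = 0.04697
Sum = 6.02679
NRR = 0.487 × 6.02679 = 2.93505
An NRR exceeding 1 indicates intrinsic growth under these rates.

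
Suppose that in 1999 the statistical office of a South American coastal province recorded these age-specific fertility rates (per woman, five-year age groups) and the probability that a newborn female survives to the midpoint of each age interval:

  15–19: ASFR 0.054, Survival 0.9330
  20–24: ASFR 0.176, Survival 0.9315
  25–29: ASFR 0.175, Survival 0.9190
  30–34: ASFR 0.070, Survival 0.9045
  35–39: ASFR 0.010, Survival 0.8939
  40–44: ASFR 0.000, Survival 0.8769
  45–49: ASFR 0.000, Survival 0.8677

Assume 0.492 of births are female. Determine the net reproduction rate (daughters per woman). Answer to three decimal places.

1.101

Proportion female at birth = 0.492.
Survival-weighted fertility by age (5·fₓ·Sₓ):
  15–19: 5 × 0.054 × 0.9330 = 0.25191
  20–24: 5 × 0.176 × 0.9315 = 0.81972
  25–29: 5 × 0.175 × 0.9190 = 0.80413
  30–34: 5 × 0.070 × 0.9045 = 0.31658
  35–39: 5 × 0.010 × 0.8939 = 0.04470
  40–44: 5 × 0.000 × 0.8769 = 0.00000
  45–49: 5 × 0.000 × 0.8677 = 0.00000
Sum = 2.23704
NRR = 0.492 × 2.23704 = 1.10062
NRR > 1, so each generation more than replaces itself.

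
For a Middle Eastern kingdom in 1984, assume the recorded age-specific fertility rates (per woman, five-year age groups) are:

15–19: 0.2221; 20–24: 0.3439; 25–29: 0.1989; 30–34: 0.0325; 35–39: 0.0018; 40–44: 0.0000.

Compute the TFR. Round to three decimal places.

Sum of ASFRs = 0.2221 + 0.3439 + 0.1989 + 0.0325 + 0.0018 + 0.0000 = 0.7992
TFR = 5 × 0.7992 = 3.996

3.996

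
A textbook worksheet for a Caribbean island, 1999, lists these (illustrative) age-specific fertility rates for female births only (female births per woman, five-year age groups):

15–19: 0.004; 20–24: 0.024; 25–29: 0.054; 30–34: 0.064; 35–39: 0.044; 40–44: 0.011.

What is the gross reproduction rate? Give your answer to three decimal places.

Sum of female ASFRs = 0.004 + 0.024 + 0.054 + 0.064 + 0.044 + 0.011 = 0.201
GRR = 5 × 0.201 = 1.005

1.005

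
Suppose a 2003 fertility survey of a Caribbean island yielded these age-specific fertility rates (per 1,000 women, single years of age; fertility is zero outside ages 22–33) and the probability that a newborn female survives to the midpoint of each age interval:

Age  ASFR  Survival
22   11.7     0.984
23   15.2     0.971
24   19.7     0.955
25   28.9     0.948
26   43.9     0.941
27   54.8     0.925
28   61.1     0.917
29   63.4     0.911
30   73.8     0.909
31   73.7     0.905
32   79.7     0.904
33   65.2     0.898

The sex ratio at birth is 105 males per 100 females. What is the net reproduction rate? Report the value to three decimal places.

0.265

Proportion female at birth = 100 / (100 + 105) = 0.48780.
Weighting each age-specific rate by interval width and survival:
  22: 1 × 11.7/1000 × 0.984 = 0.01151
  23: 1 × 15.2/1000 × 0.971 = 0.01476
  24: 1 × 19.7/1000 × 0.955 = 0.01881
  25: 1 × 28.9/1000 × 0.948 = 0.02740
  26: 1 × 43.9/1000 × 0.941 = 0.04131
  27: 1 × 54.8/1000 × 0.925 = 0.05069
  28: 1 × 61.1/1000 × 0.917 = 0.05603
  29: 1 × 63.4/1000 × 0.911 = 0.05776
  30: 1 × 73.8/1000 × 0.909 = 0.06708
  31: 1 × 73.7/1000 × 0.905 = 0.06670
  32: 1 × 79.7/1000 × 0.904 = 0.07205
  33: 1 × 65.2/1000 × 0.898 = 0.05855
Sum = 0.54265
NRR = 0.48780 × 0.54265 = 0.26470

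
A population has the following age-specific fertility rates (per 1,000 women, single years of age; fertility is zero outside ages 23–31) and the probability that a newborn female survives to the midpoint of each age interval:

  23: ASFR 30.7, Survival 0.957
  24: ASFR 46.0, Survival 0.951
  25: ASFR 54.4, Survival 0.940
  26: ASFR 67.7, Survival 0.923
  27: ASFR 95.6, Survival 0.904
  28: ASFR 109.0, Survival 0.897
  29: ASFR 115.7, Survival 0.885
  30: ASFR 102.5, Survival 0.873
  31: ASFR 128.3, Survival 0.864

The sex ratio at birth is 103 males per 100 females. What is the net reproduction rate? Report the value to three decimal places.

0.332

Proportion female at birth = 100 / (100 + 103) = 0.49261.
Per-age-group product (1 × ASFR × survival probability):
  23: 1 × 30.7/1000 × 0.957 = 0.02938
  24: 1 × 46.0/1000 × 0.951 = 0.04375
  25: 1 × 54.4/1000 × 0.940 = 0.05114
  26: 1 × 67.7/1000 × 0.923 = 0.06249
  27: 1 × 95.6/1000 × 0.904 = 0.08642
  28: 1 × 109.0/1000 × 0.897 = 0.09777
  29: 1 × 115.7/1000 × 0.885 = 0.10239
  30: 1 × 102.5/1000 × 0.873 = 0.08948
  31: 1 × 128.3/1000 × 0.864 = 0.11085
Sum = 0.67367
NRR = 0.49261 × 0.67367 = 0.33186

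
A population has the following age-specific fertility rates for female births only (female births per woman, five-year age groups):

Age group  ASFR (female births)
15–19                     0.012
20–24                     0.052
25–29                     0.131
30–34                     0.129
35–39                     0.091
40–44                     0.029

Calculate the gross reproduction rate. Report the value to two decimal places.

Sum of female ASFRs = 0.012 + 0.052 + 0.131 + 0.129 + 0.091 + 0.029 = 0.444
GRR = 5 × 0.444 = 2.22

2.22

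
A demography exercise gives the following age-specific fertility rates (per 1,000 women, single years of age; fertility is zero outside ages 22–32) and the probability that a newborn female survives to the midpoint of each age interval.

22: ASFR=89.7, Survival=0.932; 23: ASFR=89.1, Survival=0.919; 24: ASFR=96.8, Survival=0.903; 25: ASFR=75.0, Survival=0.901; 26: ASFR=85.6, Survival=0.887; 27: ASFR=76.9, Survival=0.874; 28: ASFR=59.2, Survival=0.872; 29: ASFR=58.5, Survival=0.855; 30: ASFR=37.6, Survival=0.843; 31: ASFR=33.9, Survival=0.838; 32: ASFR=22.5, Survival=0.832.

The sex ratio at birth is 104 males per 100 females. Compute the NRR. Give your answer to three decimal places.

Proportion female at birth = 100 / (100 + 104) = 0.49020.
Each age group contributes 1 × ASFR × survival:
  22: 1 × 89.7/1000 × 0.932 = 0.08360
  23: 1 × 89.1/1000 × 0.919 = 0.08188
  24: 1 × 96.8/1000 × 0.903 = 0.08741
  25: 1 × 75.0/1000 × 0.901 = 0.06758
  26: 1 × 85.6/1000 × 0.887 = 0.07593
  27: 1 × 76.9/1000 × 0.874 = 0.06721
  28: 1 × 59.2/1000 × 0.872 = 0.05162
  29: 1 × 58.5/1000 × 0.855 = 0.05002
  30: 1 × 37.6/1000 × 0.843 = 0.03170
  31: 1 × 33.9/1000 × 0.838 = 0.02841
  32: 1 × 22.5/1000 × 0.832 = 0.01872
Sum = 0.64408
NRR = 0.49020 × 0.64408 = 0.31573
With NRR below 1 the population is below replacement fertility.

0.316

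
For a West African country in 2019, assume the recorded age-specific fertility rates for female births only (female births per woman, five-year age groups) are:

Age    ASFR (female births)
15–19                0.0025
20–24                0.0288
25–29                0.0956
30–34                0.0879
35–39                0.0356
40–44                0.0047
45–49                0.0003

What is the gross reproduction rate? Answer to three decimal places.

1.277

Sum of female ASFRs = 0.0025 + 0.0288 + 0.0956 + 0.0879 + 0.0356 + 0.0047 + 0.0003 = 0.2554
GRR = 5 × 0.2554 = 1.277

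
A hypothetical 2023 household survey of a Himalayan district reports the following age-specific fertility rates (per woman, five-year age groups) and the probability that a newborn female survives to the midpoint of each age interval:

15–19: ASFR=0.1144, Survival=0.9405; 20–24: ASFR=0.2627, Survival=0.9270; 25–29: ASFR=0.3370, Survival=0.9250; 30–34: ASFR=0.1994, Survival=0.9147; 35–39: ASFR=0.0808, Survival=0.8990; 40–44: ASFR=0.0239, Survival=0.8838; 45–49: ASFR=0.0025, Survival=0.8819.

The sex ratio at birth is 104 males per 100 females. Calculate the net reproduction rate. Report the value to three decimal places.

2.307

Proportion female at birth = 100 / (100 + 104) = 0.49020.
Weighting each age-specific rate by interval width and survival:
  15–19: 5 × 0.1144 × 0.9405 = 0.53797
  20–24: 5 × 0.2627 × 0.9270 = 1.21761
  25–29: 5 × 0.3370 × 0.9250 = 1.55863
  30–34: 5 × 0.1994 × 0.9147 = 0.91196
  35–39: 5 × 0.0808 × 0.8990 = 0.36320
  40–44: 5 × 0.0239 × 0.8838 = 0.10561
  45–49: 5 × 0.0025 × 0.8819 = 0.01102
Sum = 4.70600
NRR = 0.49020 × 4.70600 = 2.30688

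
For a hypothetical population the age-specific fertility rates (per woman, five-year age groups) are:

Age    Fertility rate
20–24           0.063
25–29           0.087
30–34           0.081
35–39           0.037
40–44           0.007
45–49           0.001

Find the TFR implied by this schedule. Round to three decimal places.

1.380

Sum of ASFRs = 0.063 + 0.087 + 0.081 + 0.037 + 0.007 + 0.001 = 0.276
TFR = 5 × 0.276 = 1.38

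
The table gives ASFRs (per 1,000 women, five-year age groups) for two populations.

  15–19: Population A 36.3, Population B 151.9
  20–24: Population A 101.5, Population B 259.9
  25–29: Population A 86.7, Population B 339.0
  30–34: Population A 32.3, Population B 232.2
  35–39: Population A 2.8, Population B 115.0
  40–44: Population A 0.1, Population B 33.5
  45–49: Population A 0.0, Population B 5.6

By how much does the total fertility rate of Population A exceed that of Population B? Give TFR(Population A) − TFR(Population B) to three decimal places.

-4.387

Population A:
  Sum of ASFRs = 36.3 + 101.5 + 86.7 + 32.3 + 2.8 + 0.1 + 0.0 = 259.7
  TFR = 5 × 259.7 / 1000 = 1.2985
Population B:
  Sum of ASFRs = 151.9 + 259.9 + 339.0 + 232.2 + 115.0 + 33.5 + 5.6 = 1137.1
  TFR = 5 × 1137.1 / 1000 = 5.6855
Difference = 1.2985 − 5.6855 = -4.387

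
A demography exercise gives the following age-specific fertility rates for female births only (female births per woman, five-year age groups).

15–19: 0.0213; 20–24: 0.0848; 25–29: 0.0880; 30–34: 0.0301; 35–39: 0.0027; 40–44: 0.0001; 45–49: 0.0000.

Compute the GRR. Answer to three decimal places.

1.135

Sum of female ASFRs = 0.0213 + 0.0848 + 0.0880 + 0.0301 + 0.0027 + 0.0001 + 0.0000 = 0.2270
GRR = 5 × 0.2270 = 1.135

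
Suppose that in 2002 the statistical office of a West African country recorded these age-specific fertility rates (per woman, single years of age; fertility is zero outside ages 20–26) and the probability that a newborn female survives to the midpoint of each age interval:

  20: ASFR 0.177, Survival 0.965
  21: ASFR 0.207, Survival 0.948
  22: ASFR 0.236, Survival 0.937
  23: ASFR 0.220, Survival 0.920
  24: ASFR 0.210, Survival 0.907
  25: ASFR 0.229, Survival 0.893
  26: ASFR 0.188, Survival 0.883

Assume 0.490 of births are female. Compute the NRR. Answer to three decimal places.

Proportion female at birth = 0.490.
Weighting each age-specific rate by interval width and survival:
  20: 1 × 0.177 × 0.965 = 0.17081
  21: 1 × 0.207 × 0.948 = 0.19624
  22: 1 × 0.236 × 0.937 = 0.22113
  23: 1 × 0.220 × 0.920 = 0.20240
  24: 1 × 0.210 × 0.907 = 0.19047
  25: 1 × 0.229 × 0.893 = 0.20450
  26: 1 × 0.188 × 0.883 = 0.16600
Sum = 1.35155
NRR = 0.490 × 1.35155 = 0.66226
With NRR below 1 the population is below replacement fertility.

0.662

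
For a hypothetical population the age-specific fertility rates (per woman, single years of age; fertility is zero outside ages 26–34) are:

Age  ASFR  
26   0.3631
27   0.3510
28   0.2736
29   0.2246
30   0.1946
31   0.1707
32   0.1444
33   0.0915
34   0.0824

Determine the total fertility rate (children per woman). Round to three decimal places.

1.896

Sum of ASFRs = 0.3631 + 0.3510 + 0.2736 + 0.2246 + 0.1946 + 0.1707 + 0.1444 + 0.0915 + 0.0824 = 1.8959
TFR = 1.8959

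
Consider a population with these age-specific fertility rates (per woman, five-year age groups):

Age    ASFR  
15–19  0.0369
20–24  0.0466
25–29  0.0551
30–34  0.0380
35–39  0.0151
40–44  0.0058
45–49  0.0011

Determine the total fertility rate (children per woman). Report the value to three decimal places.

0.993

Sum of ASFRs = 0.0369 + 0.0466 + 0.0551 + 0.0380 + 0.0151 + 0.0058 + 0.0011 = 0.1986
TFR = 5 × 0.1986 = 0.993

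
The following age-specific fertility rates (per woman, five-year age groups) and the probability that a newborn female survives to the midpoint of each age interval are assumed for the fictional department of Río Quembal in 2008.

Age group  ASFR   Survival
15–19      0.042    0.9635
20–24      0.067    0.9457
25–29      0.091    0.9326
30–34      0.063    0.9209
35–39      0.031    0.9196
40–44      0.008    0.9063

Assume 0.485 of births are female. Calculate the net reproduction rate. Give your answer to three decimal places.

0.685

Proportion female at birth = 0.485.
Weighting each age-specific rate by interval width and survival:
  15–19: 5 × 0.042 × 0.9635 = 0.20234
  20–24: 5 × 0.067 × 0.9457 = 0.31681
  25–29: 5 × 0.091 × 0.9326 = 0.42433
  30–34: 5 × 0.063 × 0.9209 = 0.29008
  35–39: 5 × 0.031 × 0.9196 = 0.14254
  40–44: 5 × 0.008 × 0.9063 = 0.03625
Sum = 1.41235
NRR = 0.485 × 1.41235 = 0.68499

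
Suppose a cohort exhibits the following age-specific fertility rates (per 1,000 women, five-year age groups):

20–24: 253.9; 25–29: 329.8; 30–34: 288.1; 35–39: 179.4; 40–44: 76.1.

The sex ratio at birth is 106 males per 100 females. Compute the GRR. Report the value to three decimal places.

2.736

Proportion female at birth = 100 / (100 + 106) = 0.48544.
Sum of ASFRs = 253.9 + 329.8 + 288.1 + 179.4 + 76.1 = 1127.3
TFR = 5 × 1127.3 / 1000 = 5.6365
GRR = 0.48544 × 5.6365 = 2.73618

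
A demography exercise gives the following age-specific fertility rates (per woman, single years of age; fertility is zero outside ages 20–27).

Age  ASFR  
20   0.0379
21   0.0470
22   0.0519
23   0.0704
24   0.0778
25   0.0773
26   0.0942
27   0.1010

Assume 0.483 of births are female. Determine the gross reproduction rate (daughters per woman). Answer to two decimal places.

Proportion female at birth = 0.483.
Sum of ASFRs = 0.0379 + 0.0470 + 0.0519 + 0.0704 + 0.0778 + 0.0773 + 0.0942 + 0.1010 = 0.5575
TFR = 0.5575
GRR = 0.483 × 0.5575 = 0.26927

0.27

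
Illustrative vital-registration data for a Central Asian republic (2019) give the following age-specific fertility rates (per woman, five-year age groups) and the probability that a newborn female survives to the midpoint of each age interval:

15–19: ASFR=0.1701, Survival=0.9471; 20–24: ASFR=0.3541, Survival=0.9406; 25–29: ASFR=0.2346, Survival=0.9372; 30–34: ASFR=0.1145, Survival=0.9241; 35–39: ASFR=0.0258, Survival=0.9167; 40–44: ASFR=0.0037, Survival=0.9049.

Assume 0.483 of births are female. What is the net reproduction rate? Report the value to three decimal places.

2.045

Proportion female at birth = 0.483.
Per-age-group product (5 × ASFR × survival probability):
  15–19: 5 × 0.1701 × 0.9471 = 0.80551
  20–24: 5 × 0.3541 × 0.9406 = 1.66533
  25–29: 5 × 0.2346 × 0.9372 = 1.09934
  30–34: 5 × 0.1145 × 0.9241 = 0.52905
  35–39: 5 × 0.0258 × 0.9167 = 0.11825
  40–44: 5 × 0.0037 × 0.9049 = 0.01674
Sum = 4.23422
NRR = 0.483 × 4.23422 = 2.04513
NRR > 1, so each generation more than replaces itself.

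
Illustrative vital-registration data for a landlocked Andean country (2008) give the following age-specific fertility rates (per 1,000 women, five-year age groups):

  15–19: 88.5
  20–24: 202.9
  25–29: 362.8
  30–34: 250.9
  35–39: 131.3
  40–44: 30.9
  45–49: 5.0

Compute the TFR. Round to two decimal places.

5.36

Sum of ASFRs = 88.5 + 202.9 + 362.8 + 250.9 + 131.3 + 30.9 + 5.0 = 1072.3
TFR = 5 × 1072.3 / 1000 = 5.3615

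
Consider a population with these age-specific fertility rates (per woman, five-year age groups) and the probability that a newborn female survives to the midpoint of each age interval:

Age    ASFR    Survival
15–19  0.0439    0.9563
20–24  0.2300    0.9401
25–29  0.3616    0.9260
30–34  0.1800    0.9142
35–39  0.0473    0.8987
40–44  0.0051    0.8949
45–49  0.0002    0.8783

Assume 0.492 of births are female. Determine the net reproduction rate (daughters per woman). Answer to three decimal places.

Proportion female at birth = 0.492.
Weighting each age-specific rate by interval width and survival:
  15–19: 5 × 0.0439 × 0.9563 = 0.20991
  20–24: 5 × 0.2300 × 0.9401 = 1.08112
  25–29: 5 × 0.3616 × 0.9260 = 1.67421
  30–34: 5 × 0.1800 × 0.9142 = 0.82278
  35–39: 5 × 0.0473 × 0.8987 = 0.21254
  40–44: 5 × 0.0051 × 0.8949 = 0.02282
  45–49: 5 × 0.0002 × 0.8783 = 0.00088
Sum = 4.02426
NRR = 0.492 × 4.02426 = 1.97994
An NRR exceeding 1 indicates intrinsic growth under these rates.

1.980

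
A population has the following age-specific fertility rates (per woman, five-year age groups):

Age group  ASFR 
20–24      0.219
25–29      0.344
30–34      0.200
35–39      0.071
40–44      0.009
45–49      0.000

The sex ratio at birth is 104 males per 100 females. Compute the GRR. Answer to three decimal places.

2.066

Proportion female at birth = 100 / (100 + 104) = 0.49020.
Sum of ASFRs = 0.219 + 0.344 + 0.200 + 0.071 + 0.009 + 0.000 = 0.843
TFR = 5 × 0.843 = 4.215
GRR = 0.49020 × 4.215 = 2.06619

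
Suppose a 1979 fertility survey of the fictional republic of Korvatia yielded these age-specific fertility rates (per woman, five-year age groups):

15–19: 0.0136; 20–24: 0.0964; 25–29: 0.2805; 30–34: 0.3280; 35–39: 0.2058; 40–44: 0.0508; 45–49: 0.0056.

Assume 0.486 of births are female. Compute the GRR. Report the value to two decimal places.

Proportion female at birth = 0.486.
Sum of ASFRs = 0.0136 + 0.0964 + 0.2805 + 0.3280 + 0.2058 + 0.0508 + 0.0056 = 0.9807
TFR = 5 × 0.9807 = 4.9035
GRR = 0.486 × 4.9035 = 2.38310

2.38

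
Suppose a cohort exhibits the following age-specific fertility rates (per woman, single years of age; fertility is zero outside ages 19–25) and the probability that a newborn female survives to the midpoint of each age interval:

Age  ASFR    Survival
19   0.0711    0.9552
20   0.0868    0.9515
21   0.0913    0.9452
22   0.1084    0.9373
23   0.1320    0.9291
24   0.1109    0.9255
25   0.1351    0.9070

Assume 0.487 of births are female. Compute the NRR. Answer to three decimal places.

0.334

Proportion female at birth = 0.487.
Per-age-group product (1 × ASFR × survival probability):
  19: 1 × 0.0711 × 0.9552 = 0.06791
  20: 1 × 0.0868 × 0.9515 = 0.08259
  21: 1 × 0.0913 × 0.9452 = 0.08630
  22: 1 × 0.1084 × 0.9373 = 0.10160
  23: 1 × 0.1320 × 0.9291 = 0.12264
  24: 1 × 0.1109 × 0.9255 = 0.10264
  25: 1 × 0.1351 × 0.9070 = 0.12254
Sum = 0.68622
NRR = 0.487 × 0.68622 = 0.33419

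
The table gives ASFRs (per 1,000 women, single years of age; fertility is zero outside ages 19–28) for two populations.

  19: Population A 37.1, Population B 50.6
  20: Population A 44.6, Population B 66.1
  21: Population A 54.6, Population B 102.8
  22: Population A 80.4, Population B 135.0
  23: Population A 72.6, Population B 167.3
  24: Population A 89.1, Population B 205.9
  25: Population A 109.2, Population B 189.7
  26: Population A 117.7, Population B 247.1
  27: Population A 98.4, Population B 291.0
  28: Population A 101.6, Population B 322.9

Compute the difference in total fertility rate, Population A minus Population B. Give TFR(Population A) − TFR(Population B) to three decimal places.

-0.973

Population A:
  Sum of ASFRs = 37.1 + 44.6 + 54.6 + 80.4 + 72.6 + 89.1 + 109.2 + 117.7 + 98.4 + 101.6 = 805.3
  TFR = 805.3 / 1000 = 0.8053
Population B:
  Sum of ASFRs = 50.6 + 66.1 + 102.8 + 135.0 + 167.3 + 205.9 + 189.7 + 247.1 + 291.0 + 322.9 = 1778.4
  TFR = 1778.4 / 1000 = 1.7784
Difference = 0.8053 − 1.7784 = -0.9731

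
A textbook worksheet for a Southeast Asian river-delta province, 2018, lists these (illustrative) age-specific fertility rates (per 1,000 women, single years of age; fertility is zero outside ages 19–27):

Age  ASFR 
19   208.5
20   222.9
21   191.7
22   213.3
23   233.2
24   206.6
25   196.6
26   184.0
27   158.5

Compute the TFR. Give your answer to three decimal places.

Sum of ASFRs = 208.5 + 222.9 + 191.7 + 213.3 + 233.2 + 206.6 + 196.6 + 184.0 + 158.5 = 1815.3
TFR = 1815.3 / 1000 = 1.8153

1.815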